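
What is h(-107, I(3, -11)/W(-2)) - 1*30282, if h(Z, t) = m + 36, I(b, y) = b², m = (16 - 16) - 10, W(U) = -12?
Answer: -30256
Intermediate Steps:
m = -10 (m = 0 - 10 = -10)
h(Z, t) = 26 (h(Z, t) = -10 + 36 = 26)
h(-107, I(3, -11)/W(-2)) - 1*30282 = 26 - 1*30282 = 26 - 30282 = -30256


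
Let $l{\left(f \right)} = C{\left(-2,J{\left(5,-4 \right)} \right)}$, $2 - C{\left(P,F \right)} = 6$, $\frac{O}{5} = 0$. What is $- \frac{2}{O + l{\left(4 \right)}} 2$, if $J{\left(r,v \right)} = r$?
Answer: $1$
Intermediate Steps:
$O = 0$ ($O = 5 \cdot 0 = 0$)
$C{\left(P,F \right)} = -4$ ($C{\left(P,F \right)} = 2 - 6 = -4$)
$l{\left(f \right)} = -4$
$- \frac{2}{O + l{\left(4 \right)}} 2 = - \frac{2}{0 - 4} \cdot 2 = - \frac{2}{-4} \cdot 2 = \left(-2\right) \left(- \frac{1}{4}\right) 2 = \frac{1}{2} \cdot 2 = 1$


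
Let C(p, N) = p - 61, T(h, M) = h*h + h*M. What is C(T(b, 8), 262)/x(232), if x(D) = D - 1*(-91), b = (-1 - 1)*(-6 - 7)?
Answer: 823/323 ≈ 2.5480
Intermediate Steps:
b = 26 (b = -2*(-13) = 26)
x(D) = 91 + D (x(D) = D + 91 = 91 + D)
T(h, M) = h² + M*h
C(p, N) = -61 + p
C(T(b, 8), 262)/x(232) = (-61 + 26*(8 + 26))/(91 + 232) = (-61 + 26*34)/323 = (-61 + 884)*(1/323) = 823*(1/323) = 823/323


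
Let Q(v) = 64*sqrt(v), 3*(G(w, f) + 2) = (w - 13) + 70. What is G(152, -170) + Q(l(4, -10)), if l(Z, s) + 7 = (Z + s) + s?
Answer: 203/3 + 64*I*sqrt(23) ≈ 67.667 + 306.93*I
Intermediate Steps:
l(Z, s) = -7 + Z + 2*s (l(Z, s) = -7 + ((Z + s) + s) = -7 + (Z + 2*s) = -7 + Z + 2*s)
G(w, f) = 17 + w/3 (G(w, f) = -2 + ((w - 13) + 70)/3 = -2 + ((-13 + w) + 70)/3 = -2 + (57 + w)/3 = -2 + (19 + w/3) = 17 + w/3)
G(152, -170) + Q(l(4, -10)) = (17 + (1/3)*152) + 64*sqrt(-7 + 4 + 2*(-10)) = (17 + 152/3) + 64*sqrt(-7 + 4 - 20) = 203/3 + 64*sqrt(-23) = 203/3 + 64*(I*sqrt(23)) = 203/3 + 64*I*sqrt(23)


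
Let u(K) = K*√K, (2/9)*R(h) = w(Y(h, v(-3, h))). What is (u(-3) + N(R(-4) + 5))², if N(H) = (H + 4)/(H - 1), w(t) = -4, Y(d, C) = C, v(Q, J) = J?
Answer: -5211/196 - 27*I*√3/7 ≈ -26.587 - 6.6808*I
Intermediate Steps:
R(h) = -18 (R(h) = (9/2)*(-4) = -18)
u(K) = K^(3/2)
N(H) = (4 + H)/(-1 + H)
(u(-3) + N(R(-4) + 5))² = ((-3)^(3/2) + (4 + (-18 + 5))/(-1 + (-18 + 5)))² = (-3*I*√3 + (4 - 13)/(-1 - 13))² = (-3*I*√3 - 9/(-14))² = (-3*I*√3 - 1/14*(-9))² = (-3*I*√3 + 9/14)² = (9/14 - 3*I*√3)²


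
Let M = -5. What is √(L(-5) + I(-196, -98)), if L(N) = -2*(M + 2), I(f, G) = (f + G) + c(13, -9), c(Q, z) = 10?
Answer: I*√278 ≈ 16.673*I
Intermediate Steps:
I(f, G) = 10 + G + f (I(f, G) = (f + G) + 10 = (G + f) + 10 = 10 + G + f)
L(N) = 6 (L(N) = -2*(-5 + 2) = -2*(-3) = 6)
√(L(-5) + I(-196, -98)) = √(6 + (10 - 98 - 196)) = √(6 - 284) = √(-278) = I*√278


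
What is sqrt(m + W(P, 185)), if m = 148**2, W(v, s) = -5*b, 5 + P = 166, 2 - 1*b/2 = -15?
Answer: sqrt(21734) ≈ 147.42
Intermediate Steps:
b = 34 (b = 4 - 2*(-15) = 4 + 30 = 34)
P = 161 (P = -5 + 166 = 161)
W(v, s) = -170 (W(v, s) = -5*34 = -170)
m = 21904
sqrt(m + W(P, 185)) = sqrt(21904 - 170) = sqrt(21734)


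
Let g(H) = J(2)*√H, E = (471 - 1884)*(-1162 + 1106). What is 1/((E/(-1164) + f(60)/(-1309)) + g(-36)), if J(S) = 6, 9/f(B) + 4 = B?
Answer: -1145659481901704/99722868690654075 - 202236158392576*I/33240956230218025 ≈ -0.011488 - 0.0060839*I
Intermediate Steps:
f(B) = 9/(-4 + B)
E = 79128 (E = -1413*(-56) = 79128)
g(H) = 6*√H
1/((E/(-1164) + f(60)/(-1309)) + g(-36)) = 1/((79128/(-1164) + (9/(-4 + 60))/(-1309)) + 6*√(-36)) = 1/((79128*(-1/1164) + (9/56)*(-1/1309)) + 6*(6*I)) = 1/((-6594/97 + (9*(1/56))*(-1/1309)) + 36*I) = 1/((-6594/97 + (9/56)*(-1/1309)) + 36*I) = 1/((-6594/97 - 9/73304) + 36*I) = 1/(-483367449/7110488 + 36*I) = 50559039598144*(-483367449/7110488 - 36*I)/299168606071962225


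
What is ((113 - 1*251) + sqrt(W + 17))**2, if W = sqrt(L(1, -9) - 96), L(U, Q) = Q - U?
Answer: (138 - sqrt(17 + I*sqrt(106)))**2 ≈ 17876.0 - 320.6*I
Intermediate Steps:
W = I*sqrt(106) (W = sqrt((-9 - 1*1) - 96) = sqrt((-9 - 1) - 96) = sqrt(-10 - 96) = sqrt(-106) = I*sqrt(106) ≈ 10.296*I)
((113 - 1*251) + sqrt(W + 17))**2 = ((113 - 1*251) + sqrt(I*sqrt(106) + 17))**2 = ((113 - 251) + sqrt(17 + I*sqrt(106)))**2 = (-138 + sqrt(17 + I*sqrt(106)))**2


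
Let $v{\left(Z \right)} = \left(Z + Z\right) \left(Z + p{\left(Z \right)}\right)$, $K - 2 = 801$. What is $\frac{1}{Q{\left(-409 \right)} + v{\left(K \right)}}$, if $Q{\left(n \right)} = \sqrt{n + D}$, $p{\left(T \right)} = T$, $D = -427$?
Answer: $\frac{58619}{151192235103} - \frac{i \sqrt{209}}{3326229172266} \approx 3.8771 \cdot 10^{-7} - 4.3463 \cdot 10^{-12} i$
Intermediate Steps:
$K = 803$ ($K = 2 + 801 = 803$)
$v{\left(Z \right)} = 4 Z^{2}$ ($v{\left(Z \right)} = \left(Z + Z\right) \left(Z + Z\right) = 2 Z 2 Z = 4 Z^{2}$)
$Q{\left(n \right)} = \sqrt{-427 + n}$ ($Q{\left(n \right)} = \sqrt{n - 427} = \sqrt{-427 + n}$)
$\frac{1}{Q{\left(-409 \right)} + v{\left(K \right)}} = \frac{1}{\sqrt{-427 - 409} + 4 \cdot 803^{2}} = \frac{1}{\sqrt{-836} + 4 \cdot 644809} = \frac{1}{2 i \sqrt{209} + 2579236} = \frac{1}{2579236 + 2 i \sqrt{209}}$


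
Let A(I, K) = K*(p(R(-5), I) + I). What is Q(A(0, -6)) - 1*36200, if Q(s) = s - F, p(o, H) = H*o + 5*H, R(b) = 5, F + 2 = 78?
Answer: -36276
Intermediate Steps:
F = 76 (F = -2 + 78 = 76)
p(o, H) = 5*H + H*o
A(I, K) = 11*I*K (A(I, K) = K*(I*(5 + 5) + I) = K*(I*10 + I) = K*(10*I + I) = K*(11*I) = 11*I*K)
Q(s) = -76 + s (Q(s) = s - 1*76 = s - 76 = -76 + s)
Q(A(0, -6)) - 1*36200 = (-76 + 11*0*(-6)) - 1*36200 = (-76 + 0) - 36200 = -76 - 36200 = -36276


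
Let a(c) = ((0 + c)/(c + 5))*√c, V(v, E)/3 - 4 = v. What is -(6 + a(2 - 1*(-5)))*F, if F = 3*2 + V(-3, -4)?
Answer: -54 - 21*√7/4 ≈ -67.890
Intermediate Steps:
V(v, E) = 12 + 3*v
a(c) = c^(3/2)/(5 + c) (a(c) = (c/(5 + c))*√c = c^(3/2)/(5 + c))
F = 9 (F = 3*2 + (12 + 3*(-3)) = 6 + (12 - 9) = 6 + 3 = 9)
-(6 + a(2 - 1*(-5)))*F = -(6 + (2 - 1*(-5))^(3/2)/(5 + (2 - 1*(-5))))*9 = -(6 + (2 + 5)^(3/2)/(5 + (2 + 5)))*9 = -(6 + 7^(3/2)/(5 + 7))*9 = -(6 + (7*√7)/12)*9 = -(6 + (7*√7)*(1/12))*9 = -(6 + 7*√7/12)*9 = -(54 + 21*√7/4) = -54 - 21*√7/4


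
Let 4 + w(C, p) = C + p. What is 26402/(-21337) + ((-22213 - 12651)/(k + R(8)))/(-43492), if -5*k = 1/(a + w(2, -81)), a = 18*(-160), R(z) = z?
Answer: -31268504227886/27496540259721 ≈ -1.1372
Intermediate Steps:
w(C, p) = -4 + C + p (w(C, p) = -4 + (C + p) = -4 + C + p)
a = -2880
k = 1/14815 (k = -1/(5*(-2880 + (-4 + 2 - 81))) = -1/(5*(-2880 - 83)) = -⅕/(-2963) = -⅕*(-1/2963) = 1/14815 ≈ 6.7499e-5)
26402/(-21337) + ((-22213 - 12651)/(k + R(8)))/(-43492) = 26402/(-21337) + ((-22213 - 12651)/(1/14815 + 8))/(-43492) = 26402*(-1/21337) - 34864/118521/14815*(-1/43492) = -26402/21337 - 34864*14815/118521*(-1/43492) = -26402/21337 - 516510160/118521*(-1/43492) = -26402/21337 + 129127540/1288678833 = -31268504227886/27496540259721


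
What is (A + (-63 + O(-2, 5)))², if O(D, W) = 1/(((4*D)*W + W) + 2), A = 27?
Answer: 1413721/1089 ≈ 1298.2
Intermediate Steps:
O(D, W) = 1/(2 + W + 4*D*W) (O(D, W) = 1/((4*D*W + W) + 2) = 1/((W + 4*D*W) + 2) = 1/(2 + W + 4*D*W))
(A + (-63 + O(-2, 5)))² = (27 + (-63 + 1/(2 + 5 + 4*(-2)*5)))² = (27 + (-63 + 1/(2 + 5 - 40)))² = (27 + (-63 + 1/(-33)))² = (27 + (-63 - 1/33))² = (27 - 2080/33)² = (-1189/33)² = 1413721/1089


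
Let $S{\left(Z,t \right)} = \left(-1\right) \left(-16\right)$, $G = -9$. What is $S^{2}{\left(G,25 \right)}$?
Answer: $256$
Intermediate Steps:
$S{\left(Z,t \right)} = 16$
$S^{2}{\left(G,25 \right)} = 16^{2} = 256$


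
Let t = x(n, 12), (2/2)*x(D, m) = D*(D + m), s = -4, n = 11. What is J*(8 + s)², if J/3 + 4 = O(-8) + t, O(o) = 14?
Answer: 12624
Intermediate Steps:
x(D, m) = D*(D + m)
t = 253 (t = 11*(11 + 12) = 11*23 = 253)
J = 789 (J = -12 + 3*(14 + 253) = -12 + 3*267 = -12 + 801 = 789)
J*(8 + s)² = 789*(8 - 4)² = 789*4² = 789*16 = 12624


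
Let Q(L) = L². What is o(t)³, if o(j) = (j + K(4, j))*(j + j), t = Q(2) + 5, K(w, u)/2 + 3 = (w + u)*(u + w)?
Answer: 231249420072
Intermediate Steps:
K(w, u) = -6 + 2*(u + w)² (K(w, u) = -6 + 2*((w + u)*(u + w)) = -6 + 2*((u + w)*(u + w)) = -6 + 2*(u + w)²)
t = 9 (t = 2² + 5 = 4 + 5 = 9)
o(j) = 2*j*(-6 + j + 2*(4 + j)²) (o(j) = (j + (-6 + 2*(j + 4)²))*(j + j) = (j + (-6 + 2*(4 + j)²))*(2*j) = (-6 + j + 2*(4 + j)²)*(2*j) = 2*j*(-6 + j + 2*(4 + j)²))
o(t)³ = (2*9*(-6 + 9 + 2*(4 + 9)²))³ = (2*9*(-6 + 9 + 2*13²))³ = (2*9*(-6 + 9 + 2*169))³ = (2*9*(-6 + 9 + 338))³ = (2*9*341)³ = 6138³ = 231249420072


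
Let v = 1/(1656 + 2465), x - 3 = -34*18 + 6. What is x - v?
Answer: -2484964/4121 ≈ -603.00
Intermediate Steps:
x = -603 (x = 3 + (-34*18 + 6) = 3 + (-612 + 6) = 3 - 606 = -603)
v = 1/4121 ≈ 0.00024266
x - v = -603 - 1*1/4121 = -603 - 1/4121 = -2484964/4121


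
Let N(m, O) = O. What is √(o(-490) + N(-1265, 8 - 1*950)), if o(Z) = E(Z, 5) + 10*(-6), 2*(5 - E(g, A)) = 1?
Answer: I*√3990/2 ≈ 31.583*I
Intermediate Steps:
E(g, A) = 9/2 (E(g, A) = 5 - ½*1 = 5 - ½ = 9/2)
o(Z) = -111/2 (o(Z) = 9/2 + 10*(-6) = 9/2 - 60 = -111/2)
√(o(-490) + N(-1265, 8 - 1*950)) = √(-111/2 + (8 - 1*950)) = √(-111/2 + (8 - 950)) = √(-111/2 - 942) = √(-1995/2) = I*√3990/2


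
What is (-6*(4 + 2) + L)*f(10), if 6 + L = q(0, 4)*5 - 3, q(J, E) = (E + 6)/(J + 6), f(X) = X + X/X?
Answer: -1210/3 ≈ -403.33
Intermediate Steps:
f(X) = 1 + X (f(X) = X + 1 = 1 + X)
q(J, E) = (6 + E)/(6 + J)
L = -⅔ (L = -6 + (((6 + 4)/(6 + 0))*5 - 3) = -6 + ((10/6)*5 - 3) = -6 + (((⅙)*10)*5 - 3) = -6 + ((5/3)*5 - 3) = -6 + (25/3 - 3) = -6 + 16/3 = -⅔ ≈ -0.66667)
(-6*(4 + 2) + L)*f(10) = (-6*(4 + 2) - ⅔)*(1 + 10) = (-6*6 - ⅔)*11 = (-36 - ⅔)*11 = -110/3*11 = -1210/3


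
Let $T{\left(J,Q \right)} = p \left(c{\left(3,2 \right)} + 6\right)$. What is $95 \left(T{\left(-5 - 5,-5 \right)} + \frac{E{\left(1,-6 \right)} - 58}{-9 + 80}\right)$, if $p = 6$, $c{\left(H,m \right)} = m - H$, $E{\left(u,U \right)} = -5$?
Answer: $\frac{196365}{71} \approx 2765.7$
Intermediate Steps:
$T{\left(J,Q \right)} = 30$ ($T{\left(J,Q \right)} = 6 \left(\left(2 - 3\right) + 6\right) = 6 \left(-1 + 6\right) = 6 \cdot 5 = 30$)
$95 \left(T{\left(-5 - 5,-5 \right)} + \frac{E{\left(1,-6 \right)} - 58}{-9 + 80}\right) = 95 \left(30 + \frac{-5 - 58}{-9 + 80}\right) = 95 \left(30 - \frac{63}{71}\right) = 95 \cdot \frac{2067}{71} = \frac{196365}{71}$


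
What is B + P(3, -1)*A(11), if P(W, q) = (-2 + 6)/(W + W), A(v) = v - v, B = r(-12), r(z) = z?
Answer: -12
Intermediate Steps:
B = -12
A(v) = 0
P(W, q) = 2/W (P(W, q) = 4/((2*W)) = 4*(1/(2*W)) = 2/W)
B + P(3, -1)*A(11) = -12 + (2/3)*0 = -12 + (2*(⅓))*0 = -12 + (⅔)*0 = -12 + 0 = -12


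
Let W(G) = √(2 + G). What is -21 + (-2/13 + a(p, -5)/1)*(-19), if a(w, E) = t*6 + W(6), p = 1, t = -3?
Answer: 4211/13 - 38*√2 ≈ 270.18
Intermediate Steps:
a(w, E) = -18 + 2*√2 (a(w, E) = -3*6 + √(2 + 6) = -18 + √8 = -18 + 2*√2)
-21 + (-2/13 + a(p, -5)/1)*(-19) = -21 + (-2/13 + (-18 + 2*√2)/1)*(-19) = -21 + (-2*1/13 + (-18 + 2*√2)*1)*(-19) = -21 + (-2/13 + (-18 + 2*√2))*(-19) = -21 + (-236/13 + 2*√2)*(-19) = -21 + (4484/13 - 38*√2) = 4211/13 - 38*√2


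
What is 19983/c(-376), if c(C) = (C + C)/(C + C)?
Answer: 19983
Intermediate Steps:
c(C) = 1 (c(C) = (2*C)/((2*C)) = (2*C)*(1/(2*C)) = 1)
19983/c(-376) = 19983/1 = 19983*1 = 19983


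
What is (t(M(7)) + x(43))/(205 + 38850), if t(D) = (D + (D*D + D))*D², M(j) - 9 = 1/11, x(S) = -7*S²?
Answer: -67498463/571804255 ≈ -0.11804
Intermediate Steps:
M(j) = 100/11 (M(j) = 9 + 1/11 = 100/11)
t(D) = D²*(D² + 2*D) (t(D) = (D + (D² + D))*D² = (D + (D + D²))*D² = (D² + 2*D)*D² = D²*(D² + 2*D))
(t(M(7)) + x(43))/(205 + 38850) = ((100/11)³*(2 + 100/11) - 7*43²)/(205 + 38850) = ((1000000/1331)*(122/11) - 7*1849)/39055 = (122000000/14641 - 12943)*(1/39055) = -67498463/14641*1/39055 = -67498463/571804255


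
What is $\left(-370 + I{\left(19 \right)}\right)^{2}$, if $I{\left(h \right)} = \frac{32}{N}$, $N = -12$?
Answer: $\frac{1249924}{9} \approx 1.3888 \cdot 10^{5}$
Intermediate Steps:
$I{\left(h \right)} = - \frac{8}{3}$ ($I{\left(h \right)} = \frac{32}{-12} = 32 \left(- \frac{1}{12}\right) = - \frac{8}{3}$)
$\left(-370 + I{\left(19 \right)}\right)^{2} = \left(-370 - \frac{8}{3}\right)^{2} = \left(- \frac{1118}{3}\right)^{2} = \frac{1249924}{9}$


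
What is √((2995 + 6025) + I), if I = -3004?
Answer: 8*√94 ≈ 77.563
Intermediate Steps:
√((2995 + 6025) + I) = √((2995 + 6025) - 3004) = √(9020 - 3004) = √6016 = 8*√94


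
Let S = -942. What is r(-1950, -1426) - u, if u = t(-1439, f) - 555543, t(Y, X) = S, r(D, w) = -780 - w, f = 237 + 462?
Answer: 557131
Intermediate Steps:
f = 699
t(Y, X) = -942
u = -556485 (u = -942 - 555543 = -556485)
r(-1950, -1426) - u = (-780 - 1*(-1426)) - 1*(-556485) = (-780 + 1426) + 556485 = 646 + 556485 = 557131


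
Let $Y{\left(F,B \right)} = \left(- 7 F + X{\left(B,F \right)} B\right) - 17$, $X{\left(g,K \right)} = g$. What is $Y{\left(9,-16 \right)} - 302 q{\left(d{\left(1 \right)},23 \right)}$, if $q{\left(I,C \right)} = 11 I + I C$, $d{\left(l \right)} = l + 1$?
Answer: $-20360$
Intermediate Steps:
$d{\left(l \right)} = 1 + l$
$Y{\left(F,B \right)} = -17 + B^{2} - 7 F$ ($Y{\left(F,B \right)} = \left(- 7 F + B B\right) - 17 = \left(- 7 F + B^{2}\right) - 17 = \left(B^{2} - 7 F\right) - 17 = -17 + B^{2} - 7 F$)
$q{\left(I,C \right)} = 11 I + C I$
$Y{\left(9,-16 \right)} - 302 q{\left(d{\left(1 \right)},23 \right)} = \left(-17 + \left(-16\right)^{2} - 63\right) - 302 \left(1 + 1\right) \left(11 + 23\right) = \left(-17 + 256 - 63\right) - 302 \cdot 2 \cdot 34 = 176 - 20536 = -20360$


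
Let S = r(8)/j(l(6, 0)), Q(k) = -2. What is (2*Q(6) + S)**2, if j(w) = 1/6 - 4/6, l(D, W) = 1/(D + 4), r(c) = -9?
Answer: 196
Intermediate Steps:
l(D, W) = 1/(4 + D)
j(w) = -1/2 (j(w) = 1*(1/6) - 4*1/6 = 1/6 - 2/3 = -1/2)
S = 18 (S = -9/(-1/2) = -9*(-2) = 18)
(2*Q(6) + S)**2 = (2*(-2) + 18)**2 = (-4 + 18)**2 = 14**2 = 196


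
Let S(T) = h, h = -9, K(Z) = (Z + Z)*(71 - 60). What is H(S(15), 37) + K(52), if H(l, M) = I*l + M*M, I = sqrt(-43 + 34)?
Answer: 2513 - 27*I ≈ 2513.0 - 27.0*I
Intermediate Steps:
I = 3*I (I = sqrt(-9) = 3*I ≈ 3.0*I)
K(Z) = 22*Z (K(Z) = (2*Z)*11 = 22*Z)
S(T) = -9
H(l, M) = M**2 + 3*I*l (H(l, M) = (3*I)*l + M*M = 3*I*l + M**2 = M**2 + 3*I*l)
H(S(15), 37) + K(52) = (37**2 + 3*I*(-9)) + 22*52 = (1369 - 27*I) + 1144 = 2513 - 27*I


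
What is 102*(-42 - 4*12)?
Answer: -9180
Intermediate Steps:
102*(-42 - 4*12) = 102*(-42 - 48) = 102*(-90) = -9180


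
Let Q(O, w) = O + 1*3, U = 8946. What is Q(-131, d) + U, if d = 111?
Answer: 8818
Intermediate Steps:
Q(O, w) = 3 + O (Q(O, w) = O + 3 = 3 + O)
Q(-131, d) + U = (3 - 131) + 8946 = -128 + 8946 = 8818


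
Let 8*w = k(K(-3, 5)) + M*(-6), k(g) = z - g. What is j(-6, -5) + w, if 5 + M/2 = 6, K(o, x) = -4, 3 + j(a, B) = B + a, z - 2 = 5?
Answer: -113/8 ≈ -14.125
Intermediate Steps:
z = 7 (z = 2 + 5 = 7)
j(a, B) = -3 + B + a (j(a, B) = -3 + (B + a) = -3 + B + a)
k(g) = 7 - g
M = 2 (M = -10 + 2*6 = -10 + 12 = 2)
w = -1/8 (w = ((7 - 1*(-4)) + 2*(-6))/8 = ((7 + 4) - 12)/8 = (11 - 12)/8 = (1/8)*(-1) = -1/8 ≈ -0.12500)
j(-6, -5) + w = (-3 - 5 - 6) - 1/8 = -14 - 1/8 = -113/8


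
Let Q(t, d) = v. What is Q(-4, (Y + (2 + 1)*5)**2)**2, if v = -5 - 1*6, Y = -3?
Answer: 121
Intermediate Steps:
v = -11 (v = -5 - 6 = -11)
Q(t, d) = -11
Q(-4, (Y + (2 + 1)*5)**2)**2 = (-11)**2 = 121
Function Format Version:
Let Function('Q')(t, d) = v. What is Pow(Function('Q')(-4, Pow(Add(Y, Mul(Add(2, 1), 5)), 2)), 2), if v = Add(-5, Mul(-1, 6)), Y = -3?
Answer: 121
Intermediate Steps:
v = -11 (v = Add(-5, -6) = -11)
Function('Q')(t, d) = -11
Pow(Function('Q')(-4, Pow(Add(Y, Mul(Add(2, 1), 5)), 2)), 2) = Pow(-11, 2) = 121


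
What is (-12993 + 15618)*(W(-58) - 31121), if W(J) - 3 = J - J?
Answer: -81684750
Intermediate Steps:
W(J) = 3 (W(J) = 3 + (J - J) = 3 + 0 = 3)
(-12993 + 15618)*(W(-58) - 31121) = (-12993 + 15618)*(3 - 31121) = 2625*(-31118) = -81684750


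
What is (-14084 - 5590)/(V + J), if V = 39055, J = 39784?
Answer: -19674/78839 ≈ -0.24955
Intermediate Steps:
(-14084 - 5590)/(V + J) = (-14084 - 5590)/(39055 + 39784) = -19674/78839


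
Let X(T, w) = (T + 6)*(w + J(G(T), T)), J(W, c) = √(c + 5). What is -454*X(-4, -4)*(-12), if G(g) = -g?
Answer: -32688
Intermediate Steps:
J(W, c) = √(5 + c)
X(T, w) = (6 + T)*(w + √(5 + T)) (X(T, w) = (T + 6)*(w + √(5 + T)) = (6 + T)*(w + √(5 + T)))
-454*X(-4, -4)*(-12) = -454*(6*(-4) + 6*√(5 - 4) - 4*(-4) - 4*√(5 - 4))*(-12) = -454*(-24 + 6*√1 + 16 - 4*√1)*(-12) = -454*(-24 + 6*1 + 16 - 4*1)*(-12) = -454*(-24 + 6 + 16 - 4)*(-12) = -454*(-6)*(-12) = 2724*(-12) = -32688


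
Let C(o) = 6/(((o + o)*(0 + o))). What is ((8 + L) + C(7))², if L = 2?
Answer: 243049/2401 ≈ 101.23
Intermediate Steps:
C(o) = 3/o² (C(o) = 6/(((2*o)*o)) = 6/((2*o²)) = 6*(1/(2*o²)) = 3/o²)
((8 + L) + C(7))² = ((8 + 2) + 3/7²)² = (10 + 3*(1/49))² = (10 + 3/49)² = (493/49)² = 243049/2401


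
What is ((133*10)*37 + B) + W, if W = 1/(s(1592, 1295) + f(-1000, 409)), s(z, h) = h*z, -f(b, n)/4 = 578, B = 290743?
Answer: 700074731585/2059328 ≈ 3.3995e+5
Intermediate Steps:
f(b, n) = -2312 (f(b, n) = -4*578 = -2312)
W = 1/2059328 (W = 1/(1295*1592 - 2312) = 1/(2061640 - 2312) = 1/2059328 ≈ 4.8560e-7)
((133*10)*37 + B) + W = ((133*10)*37 + 290743) + 1/2059328 = (1330*37 + 290743) + 1/2059328 = (49210 + 290743) + 1/2059328 = 339953 + 1/2059328 = 700074731585/2059328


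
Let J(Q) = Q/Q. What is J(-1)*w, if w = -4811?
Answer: -4811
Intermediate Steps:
J(Q) = 1
J(-1)*w = 1*(-4811) = -4811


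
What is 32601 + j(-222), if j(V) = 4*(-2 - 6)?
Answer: 32569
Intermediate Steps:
j(V) = -32 (j(V) = 4*(-8) = -32)
32601 + j(-222) = 32601 - 32 = 32569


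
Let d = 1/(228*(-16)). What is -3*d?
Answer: 1/1216 ≈ 0.00082237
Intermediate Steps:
d = -1/3648 (d = 1/(-3648) = -1/3648 ≈ -0.00027412)
-3*d = -3*(-1/3648) = 1/1216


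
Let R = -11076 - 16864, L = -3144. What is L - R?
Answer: 24796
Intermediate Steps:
R = -27940
L - R = -3144 - 1*(-27940) = -3144 + 27940 = 24796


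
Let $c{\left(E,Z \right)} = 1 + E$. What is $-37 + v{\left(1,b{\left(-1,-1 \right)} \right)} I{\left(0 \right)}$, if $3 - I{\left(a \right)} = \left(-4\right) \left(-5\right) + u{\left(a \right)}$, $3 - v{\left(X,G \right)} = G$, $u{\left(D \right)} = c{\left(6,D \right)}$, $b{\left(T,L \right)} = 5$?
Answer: $11$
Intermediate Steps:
$u{\left(D \right)} = 7$ ($u{\left(D \right)} = 1 + 6 = 7$)
$v{\left(X,G \right)} = 3 - G$
$I{\left(a \right)} = -24$ ($I{\left(a \right)} = 3 - \left(\left(-4\right) \left(-5\right) + 7\right) = 3 - \left(20 + 7\right) = 3 - 27 = -24$)
$-37 + v{\left(1,b{\left(-1,-1 \right)} \right)} I{\left(0 \right)} = -37 + \left(3 - 5\right) \left(-24\right) = -37 - -48 = -37 + 48 = 11$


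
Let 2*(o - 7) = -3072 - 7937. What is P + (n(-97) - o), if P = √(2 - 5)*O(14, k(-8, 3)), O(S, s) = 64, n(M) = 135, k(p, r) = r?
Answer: 11265/2 + 64*I*√3 ≈ 5632.5 + 110.85*I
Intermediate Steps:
P = 64*I*√3 (P = √(2 - 5)*64 = √(-3)*64 = (I*√3)*64 = 64*I*√3 ≈ 110.85*I)
o = -10995/2 (o = 7 + (-3072 - 7937)/2 = 7 + (½)*(-11009) = 7 - 11009/2 = -10995/2 ≈ -5497.5)
P + (n(-97) - o) = 64*I*√3 + (135 - 1*(-10995/2)) = 64*I*√3 + (135 + 10995/2) = 64*I*√3 + 11265/2 = 11265/2 + 64*I*√3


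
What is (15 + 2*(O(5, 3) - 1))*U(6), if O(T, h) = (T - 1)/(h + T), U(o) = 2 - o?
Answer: -56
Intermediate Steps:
O(T, h) = (-1 + T)/(T + h)
(15 + 2*(O(5, 3) - 1))*U(6) = (15 + 2*((-1 + 5)/(5 + 3) - 1))*(2 - 1*6) = (15 + 2*(4/8 - 1))*(2 - 6) = (15 + 2*((⅛)*4 - 1))*(-4) = (15 + 2*(½ - 1))*(-4) = (15 + 2*(-½))*(-4) = (15 - 1)*(-4) = 14*(-4) = -56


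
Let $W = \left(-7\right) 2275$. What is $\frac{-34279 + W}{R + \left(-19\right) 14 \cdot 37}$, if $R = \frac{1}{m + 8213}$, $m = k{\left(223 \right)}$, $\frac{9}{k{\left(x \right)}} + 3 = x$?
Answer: $\frac{45356025638}{8891602239} \approx 5.101$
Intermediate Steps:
$W = -15925$
$k{\left(x \right)} = \frac{9}{-3 + x}$
$m = \frac{9}{220}$ ($m = \frac{9}{-3 + 223} = \frac{9}{220} \approx 0.040909$)
$R = \frac{220}{1806869}$ ($R = \frac{1}{\frac{9}{220} + 8213} = \frac{1}{\frac{1806869}{220}} = \frac{220}{1806869} \approx 0.00012176$)
$\frac{-34279 + W}{R + \left(-19\right) 14 \cdot 37} = \frac{-34279 - 15925}{\frac{220}{1806869} + \left(-19\right) 14 \cdot 37} = - \frac{50204}{\frac{220}{1806869} - 9842} = - \frac{50204}{- \frac{17783204478}{1806869}} = \left(-50204\right) \left(- \frac{1806869}{17783204478}\right) = \frac{45356025638}{8891602239}$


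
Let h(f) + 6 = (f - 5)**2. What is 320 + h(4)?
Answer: 315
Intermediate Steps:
h(f) = -6 + (-5 + f)**2 (h(f) = -6 + (f - 5)**2 = -6 + (-5 + f)**2)
320 + h(4) = 320 + (-6 + (-5 + 4)**2) = 320 + (-6 + (-1)**2) = 320 + (-6 + 1) = 320 - 5 = 315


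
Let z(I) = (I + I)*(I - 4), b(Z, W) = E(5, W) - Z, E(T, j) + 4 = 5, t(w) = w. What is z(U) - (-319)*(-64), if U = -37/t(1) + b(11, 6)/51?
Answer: -45130822/2601 ≈ -17351.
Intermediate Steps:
E(T, j) = 1 (E(T, j) = -4 + 5 = 1)
b(Z, W) = 1 - Z
U = -1897/51 (U = -37/1 + (1 - 1*11)/51 = -37*1 + (1 - 11)*(1/51) = -37 - 10*1/51 = -37 - 10/51 = -1897/51 ≈ -37.196)
z(I) = 2*I*(-4 + I) (z(I) = (2*I)*(-4 + I) = 2*I*(-4 + I))
z(U) - (-319)*(-64) = 2*(-1897/51)*(-4 - 1897/51) - (-319)*(-64) = 2*(-1897/51)*(-2101/51) - 1*20416 = 7971194/2601 - 20416 = -45130822/2601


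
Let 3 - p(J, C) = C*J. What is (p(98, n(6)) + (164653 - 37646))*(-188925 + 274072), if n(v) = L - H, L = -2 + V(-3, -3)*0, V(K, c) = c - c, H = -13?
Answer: 10722732004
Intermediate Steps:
V(K, c) = 0
L = -2 (L = -2 + 0*0 = -2 + 0 = -2)
n(v) = 11 (n(v) = -2 - 1*(-13) = -2 + 13 = 11)
p(J, C) = 3 - C*J
(p(98, n(6)) + (164653 - 37646))*(-188925 + 274072) = ((3 - 1*11*98) + (164653 - 37646))*(-188925 + 274072) = ((3 - 1078) + 127007)*85147 = (-1075 + 127007)*85147 = 125932*85147 = 10722732004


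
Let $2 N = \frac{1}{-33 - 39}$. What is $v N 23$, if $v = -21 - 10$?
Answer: $\frac{713}{144} \approx 4.9514$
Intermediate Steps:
$N = - \frac{1}{144}$ ($N = \frac{1}{2 \left(-33 - 39\right)} = \frac{1}{2 \left(-72\right)} = \frac{1}{2} \left(- \frac{1}{72}\right) = - \frac{1}{144} \approx -0.0069444$)
$v = -31$
$v N 23 = \left(-31\right) \left(- \frac{1}{144}\right) 23 = \frac{31}{144} \cdot 23 = \frac{713}{144}$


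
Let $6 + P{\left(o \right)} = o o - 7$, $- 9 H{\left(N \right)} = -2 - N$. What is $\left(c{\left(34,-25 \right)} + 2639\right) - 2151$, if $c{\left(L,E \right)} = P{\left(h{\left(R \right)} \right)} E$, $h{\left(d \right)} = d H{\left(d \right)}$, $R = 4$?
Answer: $\frac{5717}{9} \approx 635.22$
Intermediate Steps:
$H{\left(N \right)} = \frac{2}{9} + \frac{N}{9}$ ($H{\left(N \right)} = - \frac{-2 - N}{9} = \frac{2}{9} + \frac{N}{9}$)
$h{\left(d \right)} = d \left(\frac{2}{9} + \frac{d}{9}\right)$
$P{\left(o \right)} = -13 + o^{2}$ ($P{\left(o \right)} = -6 + \left(o o - 7\right) = -6 + \left(o^{2} - 7\right) = -6 + \left(-7 + o^{2}\right) = -13 + o^{2}$)
$c{\left(L,E \right)} = - \frac{53 E}{9}$ ($c{\left(L,E \right)} = \left(-13 + \left(\frac{1}{9} \cdot 4 \left(2 + 4\right)\right)^{2}\right) E = \left(-13 + \left(\frac{1}{9} \cdot 4 \cdot 6\right)^{2}\right) E = \left(-13 + \left(\frac{8}{3}\right)^{2}\right) E = \left(-13 + \frac{64}{9}\right) E = - \frac{53 E}{9}$)
$\left(c{\left(34,-25 \right)} + 2639\right) - 2151 = \left(\left(- \frac{53}{9}\right) \left(-25\right) + 2639\right) - 2151 = \left(\frac{1325}{9} + 2639\right) - 2151 = \frac{25076}{9} - 2151 = \frac{5717}{9}$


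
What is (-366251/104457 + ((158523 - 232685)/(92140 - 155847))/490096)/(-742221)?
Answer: 5717640450712919/1210344785099101725192 ≈ 4.7240e-6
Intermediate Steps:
(-366251/104457 + ((158523 - 232685)/(92140 - 155847))/490096)/(-742221) = (-366251*1/104457 - 74162/(-63707)*(1/490096))*(-1/742221) = (-366251/104457 - 74162*(-1/63707)*(1/490096))*(-1/742221) = (-366251/104457 + (74162/63707)*(1/490096))*(-1/742221) = (-366251/104457 + 37081/15611272936)*(-1/742221) = -5717640450712919/1630706737075752*(-1/742221) = 5717640450712919/1210344785099101725192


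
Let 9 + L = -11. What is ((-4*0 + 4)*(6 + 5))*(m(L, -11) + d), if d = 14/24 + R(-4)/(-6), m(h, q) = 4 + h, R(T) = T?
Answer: -649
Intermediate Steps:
L = -20 (L = -9 - 11 = -20)
d = 5/4 (d = 14/24 - 4/(-6) = 14*(1/24) - 4*(-⅙) = 7/12 + ⅔ = 5/4 ≈ 1.2500)
((-4*0 + 4)*(6 + 5))*(m(L, -11) + d) = ((-4*0 + 4)*(6 + 5))*((4 - 20) + 5/4) = ((0 + 4)*11)*(-16 + 5/4) = (4*11)*(-59/4) = 44*(-59/4) = -649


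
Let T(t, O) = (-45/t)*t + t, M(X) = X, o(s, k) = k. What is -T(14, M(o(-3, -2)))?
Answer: 31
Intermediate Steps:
T(t, O) = -45 + t
-T(14, M(o(-3, -2))) = -(-45 + 14) = -1*(-31) = 31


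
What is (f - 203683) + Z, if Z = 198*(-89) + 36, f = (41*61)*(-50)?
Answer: -346319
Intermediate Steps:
f = -125050 (f = 2501*(-50) = -125050)
Z = -17586 (Z = -17622 + 36 = -17586)
(f - 203683) + Z = (-125050 - 203683) - 17586 = -328733 - 17586 = -346319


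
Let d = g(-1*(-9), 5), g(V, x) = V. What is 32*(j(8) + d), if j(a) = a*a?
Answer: 2336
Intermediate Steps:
d = 9 (d = -1*(-9) = 9)
j(a) = a**2
32*(j(8) + d) = 32*(8**2 + 9) = 32*(64 + 9) = 32*73 = 2336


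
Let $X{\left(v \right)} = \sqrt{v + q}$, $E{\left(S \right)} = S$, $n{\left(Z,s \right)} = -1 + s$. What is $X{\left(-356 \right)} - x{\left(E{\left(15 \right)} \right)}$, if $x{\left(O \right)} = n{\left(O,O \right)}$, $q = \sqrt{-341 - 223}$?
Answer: $-14 + \sqrt{-356 + 2 i \sqrt{141}} \approx -13.371 + 18.878 i$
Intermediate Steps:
$q = 2 i \sqrt{141}$ ($q = \sqrt{-564} = 2 i \sqrt{141} \approx 23.749 i$)
$X{\left(v \right)} = \sqrt{v + 2 i \sqrt{141}}$
$x{\left(O \right)} = -1 + O$
$X{\left(-356 \right)} - x{\left(E{\left(15 \right)} \right)} = \sqrt{-356 + 2 i \sqrt{141}} - \left(-1 + 15\right) = \sqrt{-356 + 2 i \sqrt{141}} - 14 = -14 + \sqrt{-356 + 2 i \sqrt{141}}$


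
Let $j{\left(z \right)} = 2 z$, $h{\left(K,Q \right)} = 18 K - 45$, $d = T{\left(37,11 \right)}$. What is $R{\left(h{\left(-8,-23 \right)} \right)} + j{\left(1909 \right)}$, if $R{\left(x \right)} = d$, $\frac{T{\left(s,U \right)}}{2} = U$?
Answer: $3840$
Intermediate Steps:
$T{\left(s,U \right)} = 2 U$
$d = 22$ ($d = 2 \cdot 11 = 22$)
$h{\left(K,Q \right)} = -45 + 18 K$
$R{\left(x \right)} = 22$
$R{\left(h{\left(-8,-23 \right)} \right)} + j{\left(1909 \right)} = 22 + 2 \cdot 1909 = 22 + 3818 = 3840$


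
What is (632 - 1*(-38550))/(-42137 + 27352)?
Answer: -39182/14785 ≈ -2.6501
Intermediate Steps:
(632 - 1*(-38550))/(-42137 + 27352) = (632 + 38550)/(-14785) = 39182*(-1/14785) = -39182/14785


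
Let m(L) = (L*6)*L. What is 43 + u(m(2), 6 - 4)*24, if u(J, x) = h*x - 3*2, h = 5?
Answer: 139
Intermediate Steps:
m(L) = 6*L² (m(L) = (6*L)*L = 6*L²)
u(J, x) = -6 + 5*x (u(J, x) = 5*x - 3*2 = 5*x - 6 = -6 + 5*x)
43 + u(m(2), 6 - 4)*24 = 43 + (-6 + 5*(6 - 4))*24 = 43 + (-6 + 5*2)*24 = 43 + (-6 + 10)*24 = 43 + 4*24 = 43 + 96 = 139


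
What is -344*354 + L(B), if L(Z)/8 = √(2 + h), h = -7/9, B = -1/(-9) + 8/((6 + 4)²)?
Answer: -121776 + 8*√11/3 ≈ -1.2177e+5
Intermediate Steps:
B = 43/225 (B = -1*(-⅑) + 8/(10²) = ⅑ + 8/100 = ⅑ + 8*(1/100) = ⅑ + 2/25 = 43/225 ≈ 0.19111)
h = -7/9 (h = -7*⅑ = -7/9 ≈ -0.77778)
L(Z) = 8*√11/3 (L(Z) = 8*√(2 - 7/9) = 8*√(11/9) = 8*(√11/3) = 8*√11/3)
-344*354 + L(B) = -344*354 + 8*√11/3 = -121776 + 8*√11/3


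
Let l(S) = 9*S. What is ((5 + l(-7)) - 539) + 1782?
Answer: 1185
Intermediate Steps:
((5 + l(-7)) - 539) + 1782 = ((5 + 9*(-7)) - 539) + 1782 = ((5 - 63) - 539) + 1782 = (-58 - 539) + 1782 = -597 + 1782 = 1185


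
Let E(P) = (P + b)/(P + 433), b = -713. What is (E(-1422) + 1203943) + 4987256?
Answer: 6123097946/989 ≈ 6.1912e+6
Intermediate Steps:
E(P) = (-713 + P)/(433 + P) (E(P) = (P - 713)/(P + 433) = (-713 + P)/(433 + P))
(E(-1422) + 1203943) + 4987256 = ((-713 - 1422)/(433 - 1422) + 1203943) + 4987256 = (-2135/(-989) + 1203943) + 4987256 = (-1/989*(-2135) + 1203943) + 4987256 = (2135/989 + 1203943) + 4987256 = 1190701762/989 + 4987256 = 6123097946/989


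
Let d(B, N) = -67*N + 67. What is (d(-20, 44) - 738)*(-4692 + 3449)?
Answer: 4498417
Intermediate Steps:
d(B, N) = 67 - 67*N
(d(-20, 44) - 738)*(-4692 + 3449) = ((67 - 67*44) - 738)*(-4692 + 3449) = ((67 - 2948) - 738)*(-1243) = (-2881 - 738)*(-1243) = -3619*(-1243) = 4498417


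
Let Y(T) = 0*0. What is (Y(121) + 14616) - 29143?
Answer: -14527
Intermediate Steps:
Y(T) = 0
(Y(121) + 14616) - 29143 = (0 + 14616) - 29143 = 14616 - 29143 = -14527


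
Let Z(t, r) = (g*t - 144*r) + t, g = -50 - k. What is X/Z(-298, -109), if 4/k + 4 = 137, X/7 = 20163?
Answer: 18771753/4030826 ≈ 4.6571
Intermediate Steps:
X = 141141 (X = 7*20163 = 141141)
k = 4/133 (k = 4/(-4 + 137) = 4/133 ≈ 0.030075)
g = -6654/133 (g = -50 - 1*4/133 = -50 - 4/133 = -6654/133 ≈ -50.030)
Z(t, r) = -144*r - 6521*t/133 (Z(t, r) = (-6654*t/133 - 144*r) + t = (-144*r - 6654*t/133) + t = -144*r - 6521*t/133)
X/Z(-298, -109) = 141141/(-144*(-109) - 6521/133*(-298)) = 141141/(15696 + 1943258/133) = 141141/(4030826/133) = 141141*(133/4030826) = 18771753/4030826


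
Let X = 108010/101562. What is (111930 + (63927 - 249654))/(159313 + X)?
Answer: -3747485457/8090127458 ≈ -0.46322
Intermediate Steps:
X = 54005/50781 (X = 108010*(1/101562) = 54005/50781 ≈ 1.0635)
(111930 + (63927 - 249654))/(159313 + X) = (111930 + (63927 - 249654))/(159313 + 54005/50781) = (111930 - 185727)/(8090127458/50781) = -73797*50781/8090127458 = -3747485457/8090127458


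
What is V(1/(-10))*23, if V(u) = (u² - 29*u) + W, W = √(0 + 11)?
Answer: 6693/100 + 23*√11 ≈ 143.21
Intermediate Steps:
W = √11 ≈ 3.3166
V(u) = √11 + u² - 29*u (V(u) = (u² - 29*u) + √11 = √11 + u² - 29*u)
V(1/(-10))*23 = (√11 + (1/(-10))² - 29/(-10))*23 = (√11 + (-⅒)² - 29*(-⅒))*23 = (√11 + 1/100 + 29/10)*23 = (291/100 + √11)*23 = 6693/100 + 23*√11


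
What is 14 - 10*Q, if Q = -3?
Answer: 44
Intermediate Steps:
14 - 10*Q = 14 - 10*(-3) = 14 + 30 = 44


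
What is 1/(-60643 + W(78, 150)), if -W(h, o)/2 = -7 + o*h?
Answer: -1/84029 ≈ -1.1901e-5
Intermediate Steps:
W(h, o) = 14 - 2*h*o (W(h, o) = -2*(-7 + o*h) = -2*(-7 + h*o) = 14 - 2*h*o)
1/(-60643 + W(78, 150)) = 1/(-60643 + (14 - 2*78*150)) = 1/(-60643 + (14 - 23400)) = 1/(-60643 - 23386) = 1/(-84029) = -1/84029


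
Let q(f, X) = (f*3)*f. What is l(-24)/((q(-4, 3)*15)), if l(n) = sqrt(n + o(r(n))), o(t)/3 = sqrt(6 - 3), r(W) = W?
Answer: sqrt(-24 + 3*sqrt(3))/720 ≈ 0.0060227*I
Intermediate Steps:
o(t) = 3*sqrt(3) (o(t) = 3*sqrt(6 - 3) = 3*sqrt(3))
q(f, X) = 3*f**2 (q(f, X) = (3*f)*f = 3*f**2)
l(n) = sqrt(n + 3*sqrt(3))
l(-24)/((q(-4, 3)*15)) = sqrt(-24 + 3*sqrt(3))/(((3*(-4)**2)*15)) = sqrt(-24 + 3*sqrt(3))/(((3*16)*15)) = sqrt(-24 + 3*sqrt(3))/((48*15)) = sqrt(-24 + 3*sqrt(3))/720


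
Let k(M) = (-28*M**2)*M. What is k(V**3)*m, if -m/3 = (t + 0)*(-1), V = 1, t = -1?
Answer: 84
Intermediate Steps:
m = -3 (m = -3*(-1 + 0)*(-1) = -(-3)*(-1) = -3*1 = -3)
k(M) = -28*M**3
k(V**3)*m = -28*(1**3)**3*(-3) = -28*1**3*(-3) = -28*1*(-3) = -28*(-3) = 84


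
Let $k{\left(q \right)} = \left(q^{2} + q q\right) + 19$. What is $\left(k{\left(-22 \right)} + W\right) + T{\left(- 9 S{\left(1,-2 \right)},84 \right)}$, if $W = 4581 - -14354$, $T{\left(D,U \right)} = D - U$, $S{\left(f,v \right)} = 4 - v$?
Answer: $19784$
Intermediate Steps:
$k{\left(q \right)} = 19 + 2 q^{2}$ ($k{\left(q \right)} = \left(q^{2} + q^{2}\right) + 19 = 2 q^{2} + 19 = 19 + 2 q^{2}$)
$W = 18935$ ($W = 4581 + 14354 = 18935$)
$\left(k{\left(-22 \right)} + W\right) + T{\left(- 9 S{\left(1,-2 \right)},84 \right)} = \left(\left(19 + 2 \left(-22\right)^{2}\right) + 18935\right) - \left(84 + 9 \left(4 - -2\right)\right) = \left(\left(19 + 2 \cdot 484\right) + 18935\right) - \left(84 + 9 \left(4 + 2\right)\right) = \left(\left(19 + 968\right) + 18935\right) - 138 = \left(987 + 18935\right) - 138 = 19922 - 138 = 19784$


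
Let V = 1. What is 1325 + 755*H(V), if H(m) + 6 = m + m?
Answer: -1695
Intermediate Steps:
H(m) = -6 + 2*m (H(m) = -6 + (m + m) = -6 + 2*m)
1325 + 755*H(V) = 1325 + 755*(-6 + 2*1) = 1325 + 755*(-6 + 2) = 1325 + 755*(-4) = 1325 - 3020 = -1695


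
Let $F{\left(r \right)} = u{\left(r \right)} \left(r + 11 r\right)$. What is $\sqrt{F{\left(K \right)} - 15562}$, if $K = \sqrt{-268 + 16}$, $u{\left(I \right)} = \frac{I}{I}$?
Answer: $\sqrt{-15562 + 72 i \sqrt{7}} \approx 0.7635 + 124.75 i$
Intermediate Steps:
$u{\left(I \right)} = 1$
$K = 6 i \sqrt{7}$ ($K = \sqrt{-252} = 6 i \sqrt{7} \approx 15.875 i$)
$F{\left(r \right)} = 12 r$ ($F{\left(r \right)} = 1 \left(r + 11 r\right) = 1 \cdot 12 r = 12 r$)
$\sqrt{F{\left(K \right)} - 15562} = \sqrt{12 \cdot 6 i \sqrt{7} - 15562} = \sqrt{72 i \sqrt{7} - 15562} = \sqrt{-15562 + 72 i \sqrt{7}}$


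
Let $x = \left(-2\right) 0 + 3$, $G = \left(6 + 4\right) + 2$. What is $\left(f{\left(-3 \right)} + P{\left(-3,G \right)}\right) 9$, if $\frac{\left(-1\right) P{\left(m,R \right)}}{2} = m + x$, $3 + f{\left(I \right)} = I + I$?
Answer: $-81$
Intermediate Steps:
$f{\left(I \right)} = -3 + 2 I$ ($f{\left(I \right)} = -3 + \left(I + I\right) = -3 + 2 I$)
$G = 12$ ($G = 10 + 2 = 12$)
$x = 3$ ($x = 0 + 3 = 3$)
$P{\left(m,R \right)} = -6 - 2 m$ ($P{\left(m,R \right)} = - 2 \left(m + 3\right) = - 2 \left(3 + m\right) = -6 - 2 m$)
$\left(f{\left(-3 \right)} + P{\left(-3,G \right)}\right) 9 = \left(\left(-3 + 2 \left(-3\right)\right) - 0\right) 9 = \left(\left(-3 - 6\right) + \left(-6 + 6\right)\right) 9 = \left(-9 + 0\right) 9 = \left(-9\right) 9 = -81$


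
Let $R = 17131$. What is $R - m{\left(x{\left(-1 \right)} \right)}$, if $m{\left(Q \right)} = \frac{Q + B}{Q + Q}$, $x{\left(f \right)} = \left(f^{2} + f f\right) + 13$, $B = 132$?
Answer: $\frac{171261}{10} \approx 17126.0$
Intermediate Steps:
$x{\left(f \right)} = 13 + 2 f^{2}$ ($x{\left(f \right)} = \left(f^{2} + f^{2}\right) + 13 = 2 f^{2} + 13 = 13 + 2 f^{2}$)
$m{\left(Q \right)} = \frac{132 + Q}{2 Q}$ ($m{\left(Q \right)} = \frac{Q + 132}{Q + Q} = \frac{132 + Q}{2 Q}$)
$R - m{\left(x{\left(-1 \right)} \right)} = 17131 - \frac{132 + \left(13 + 2 \left(-1\right)^{2}\right)}{2 \left(13 + 2 \left(-1\right)^{2}\right)} = 17131 - \frac{132 + \left(13 + 2 \cdot 1\right)}{2 \left(13 + 2 \cdot 1\right)} = 17131 - \frac{132 + \left(13 + 2\right)}{2 \left(13 + 2\right)} = 17131 - \frac{132 + 15}{2 \cdot 15} = 17131 - \frac{1}{2} \cdot \frac{1}{15} \cdot 147 = 17131 - \frac{49}{10} = \frac{171261}{10}$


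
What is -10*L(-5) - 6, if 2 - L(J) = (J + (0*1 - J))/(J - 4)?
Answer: -26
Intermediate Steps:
L(J) = 2 (L(J) = 2 - (J + (0*1 - J))/(J - 4) = 2 - (J + (0 - J))/(-4 + J) = 2 - (J - J)/(-4 + J) = 2 - 0/(-4 + J) = 2 - 1*0 = 2 + 0 = 2)
-10*L(-5) - 6 = -10*2 - 6 = -20 - 6 = -26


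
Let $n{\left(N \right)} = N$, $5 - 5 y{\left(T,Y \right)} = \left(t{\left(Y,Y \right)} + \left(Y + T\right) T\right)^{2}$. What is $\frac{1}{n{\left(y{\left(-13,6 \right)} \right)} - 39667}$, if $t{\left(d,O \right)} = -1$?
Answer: $- \frac{1}{41286} \approx -2.4221 \cdot 10^{-5}$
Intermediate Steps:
$y{\left(T,Y \right)} = 1 - \frac{\left(-1 + T \left(T + Y\right)\right)^{2}}{5}$ ($y{\left(T,Y \right)} = 1 - \frac{\left(-1 + \left(Y + T\right) T\right)^{2}}{5} = 1 - \frac{\left(-1 + \left(T + Y\right) T\right)^{2}}{5} = 1 - \frac{\left(-1 + T \left(T + Y\right)\right)^{2}}{5}$)
$\frac{1}{n{\left(y{\left(-13,6 \right)} \right)} - 39667} = \frac{1}{\left(1 - \frac{\left(-1 + \left(-13\right)^{2} - 78\right)^{2}}{5}\right) - 39667} = \frac{1}{\left(1 - \frac{\left(-1 + 169 - 78\right)^{2}}{5}\right) - 39667} = \frac{1}{\left(1 - \frac{90^{2}}{5}\right) - 39667} = \frac{1}{\left(1 - 1620\right) - 39667} = \frac{1}{-1619 - 39667} = \frac{1}{-41286} = - \frac{1}{41286}$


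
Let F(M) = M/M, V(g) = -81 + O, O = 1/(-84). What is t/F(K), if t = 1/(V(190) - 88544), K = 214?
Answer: -84/7444501 ≈ -1.1283e-5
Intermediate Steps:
O = -1/84 ≈ -0.011905
V(g) = -6805/84 (V(g) = -81 - 1/84 = -6805/84)
F(M) = 1
t = -84/7444501 (t = 1/(-6805/84 - 88544) = 1/(-7444501/84) = -84/7444501 ≈ -1.1283e-5)
t/F(K) = -84/7444501/1 = -84/7444501*1 = -84/7444501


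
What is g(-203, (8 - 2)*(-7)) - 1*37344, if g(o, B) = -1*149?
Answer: -37493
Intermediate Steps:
g(o, B) = -149
g(-203, (8 - 2)*(-7)) - 1*37344 = -149 - 1*37344 = -149 - 37344 = -37493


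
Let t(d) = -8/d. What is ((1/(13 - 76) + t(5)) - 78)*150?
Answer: -250790/21 ≈ -11942.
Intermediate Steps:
((1/(13 - 76) + t(5)) - 78)*150 = ((1/(13 - 76) - 8/5) - 78)*150 = ((1/(-63) - 8*1/5) - 78)*150 = ((-1/63 - 8/5) - 78)*150 = (-509/315 - 78)*150 = -25079/315*150 = -250790/21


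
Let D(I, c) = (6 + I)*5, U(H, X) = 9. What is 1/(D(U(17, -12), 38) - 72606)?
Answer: -1/72531 ≈ -1.3787e-5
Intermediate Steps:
D(I, c) = 30 + 5*I
1/(D(U(17, -12), 38) - 72606) = 1/((30 + 5*9) - 72606) = 1/((30 + 45) - 72606) = 1/(75 - 72606) = 1/(-72531) = -1/72531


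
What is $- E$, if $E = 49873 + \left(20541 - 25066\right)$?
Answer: $-45348$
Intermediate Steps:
$E = 45348$ ($E = 49873 + \left(20541 - 25066\right) = 49873 - 4525 = 45348$)
$- E = \left(-1\right) 45348 = -45348$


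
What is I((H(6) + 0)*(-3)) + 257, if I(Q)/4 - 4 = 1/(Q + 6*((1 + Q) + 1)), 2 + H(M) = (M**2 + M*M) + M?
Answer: 108107/396 ≈ 273.00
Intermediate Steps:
H(M) = -2 + M + 2*M**2 (H(M) = -2 + ((M**2 + M*M) + M) = -2 + ((M**2 + M**2) + M) = -2 + (2*M**2 + M) = -2 + (M + 2*M**2) = -2 + M + 2*M**2)
I(Q) = 16 + 4/(12 + 7*Q) (I(Q) = 16 + 4/(Q + 6*((1 + Q) + 1)) = 16 + 4/(Q + 6*(2 + Q)) = 16 + 4/(Q + (12 + 6*Q)) = 16 + 4/(12 + 7*Q))
I((H(6) + 0)*(-3)) + 257 = 28*(7 + 4*(((-2 + 6 + 2*6**2) + 0)*(-3)))/(12 + 7*(((-2 + 6 + 2*6**2) + 0)*(-3))) + 257 = 28*(7 + 4*(((-2 + 6 + 2*36) + 0)*(-3)))/(12 + 7*(((-2 + 6 + 2*36) + 0)*(-3))) + 257 = 28*(7 + 4*(((-2 + 6 + 72) + 0)*(-3)))/(12 + 7*(((-2 + 6 + 72) + 0)*(-3))) + 257 = 28*(7 + 4*((76 + 0)*(-3)))/(12 + 7*((76 + 0)*(-3))) + 257 = 28*(7 + 4*(76*(-3)))/(12 + 7*(76*(-3))) + 257 = 28*(7 + 4*(-228))/(12 + 7*(-228)) + 257 = 28*(7 - 912)/(12 - 1596) + 257 = 28*(-905)/(-1584) + 257 = 28*(-1/1584)*(-905) + 257 = 6335/396 + 257 = 108107/396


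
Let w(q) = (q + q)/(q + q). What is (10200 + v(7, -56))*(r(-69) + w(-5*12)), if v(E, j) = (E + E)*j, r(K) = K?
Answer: -640288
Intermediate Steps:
w(q) = 1 (w(q) = (2*q)/((2*q)) = (2*q)*(1/(2*q)) = 1)
v(E, j) = 2*E*j (v(E, j) = (2*E)*j = 2*E*j)
(10200 + v(7, -56))*(r(-69) + w(-5*12)) = (10200 + 2*7*(-56))*(-69 + 1) = (10200 - 784)*(-68) = 9416*(-68) = -640288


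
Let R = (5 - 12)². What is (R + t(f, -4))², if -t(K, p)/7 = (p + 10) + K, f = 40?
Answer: 74529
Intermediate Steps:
t(K, p) = -70 - 7*K - 7*p (t(K, p) = -7*((p + 10) + K) = -7*((10 + p) + K) = -7*(10 + K + p) = -70 - 7*K - 7*p)
R = 49 (R = (-7)² = 49)
(R + t(f, -4))² = (49 + (-70 - 7*40 - 7*(-4)))² = (49 + (-70 - 280 + 28))² = (49 - 322)² = (-273)² = 74529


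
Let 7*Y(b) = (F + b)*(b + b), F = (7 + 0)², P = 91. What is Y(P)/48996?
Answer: 910/12249 ≈ 0.074292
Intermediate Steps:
F = 49 (F = 7² = 49)
Y(b) = 2*b*(49 + b)/7 (Y(b) = ((49 + b)*(b + b))/7 = ((49 + b)*(2*b))/7 = (2*b*(49 + b))/7 = 2*b*(49 + b)/7)
Y(P)/48996 = ((2/7)*91*(49 + 91))/48996 = ((2/7)*91*140)*(1/48996) = 3640*(1/48996) = 910/12249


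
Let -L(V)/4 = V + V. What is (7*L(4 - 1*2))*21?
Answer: -2352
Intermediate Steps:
L(V) = -8*V (L(V) = -4*(V + V) = -8*V)
(7*L(4 - 1*2))*21 = (7*(-8*(4 - 1*2)))*21 = (7*(-8*(4 - 2)))*21 = (7*(-8*2))*21 = (7*(-16))*21 = -112*21 = -2352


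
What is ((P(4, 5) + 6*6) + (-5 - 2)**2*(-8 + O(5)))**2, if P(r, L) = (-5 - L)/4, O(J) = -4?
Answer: 1229881/4 ≈ 3.0747e+5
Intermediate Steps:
P(r, L) = -5/4 - L/4 (P(r, L) = (-5 - L)*(1/4) = -5/4 - L/4)
((P(4, 5) + 6*6) + (-5 - 2)**2*(-8 + O(5)))**2 = (((-5/4 - 1/4*5) + 6*6) + (-5 - 2)**2*(-8 - 4))**2 = (((-5/4 - 5/4) + 36) + (-7)**2*(-12))**2 = ((-5/2 + 36) + 49*(-12))**2 = (67/2 - 588)**2 = (-1109/2)**2 = 1229881/4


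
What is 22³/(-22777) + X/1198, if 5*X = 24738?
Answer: 249837953/68217115 ≈ 3.6624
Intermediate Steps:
X = 24738/5 (X = (⅕)*24738 = 24738/5 ≈ 4947.6)
22³/(-22777) + X/1198 = 22³/(-22777) + (24738/5)/1198 = 10648*(-1/22777) + (24738/5)*(1/1198) = -10648/22777 + 12369/2995 = 249837953/68217115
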